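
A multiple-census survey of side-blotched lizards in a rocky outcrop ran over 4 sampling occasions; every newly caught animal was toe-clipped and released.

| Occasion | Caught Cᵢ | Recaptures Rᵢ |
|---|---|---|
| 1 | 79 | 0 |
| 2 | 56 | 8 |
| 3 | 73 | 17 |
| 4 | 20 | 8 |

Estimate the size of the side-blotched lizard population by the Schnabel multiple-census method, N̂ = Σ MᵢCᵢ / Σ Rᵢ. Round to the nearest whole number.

N ≈ 526

Marked at large before each occasion: Mᵢ = Σⱼ<ᵢ (Cⱼ − Rⱼ) → M1=0, M2=79, M3=127, M4=183
Σ MᵢCᵢ = 0·79 + 79·56 + 127·73 + 183·20 = 0 + 4424 + 9271 + 3660 = 17355
Σ Rᵢ = 0 + 8 + 17 + 8 = 33
N̂ = 17355 / 33 ≈ 525.9 → 526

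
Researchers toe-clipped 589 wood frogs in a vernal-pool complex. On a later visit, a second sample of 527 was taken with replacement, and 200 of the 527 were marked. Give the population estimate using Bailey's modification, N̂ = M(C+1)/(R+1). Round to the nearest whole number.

N̂ = 589·(527+1)/(200+1) = 589·528/201 = 310992/201 ≈ 1547.2 → 1547

N ≈ 1547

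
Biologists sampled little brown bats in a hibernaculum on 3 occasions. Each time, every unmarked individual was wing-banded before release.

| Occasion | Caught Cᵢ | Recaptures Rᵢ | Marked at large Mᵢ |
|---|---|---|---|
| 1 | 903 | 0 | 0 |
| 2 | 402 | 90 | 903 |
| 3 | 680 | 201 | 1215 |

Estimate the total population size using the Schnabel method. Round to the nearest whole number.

Σ MᵢCᵢ = 0·903 + 903·402 + 1215·680 = 0 + 363006 + 826200 = 1189206
Σ Rᵢ = 0 + 90 + 201 = 291
N̂ = 1189206 / 291 ≈ 4086.6 → 4087

N ≈ 4087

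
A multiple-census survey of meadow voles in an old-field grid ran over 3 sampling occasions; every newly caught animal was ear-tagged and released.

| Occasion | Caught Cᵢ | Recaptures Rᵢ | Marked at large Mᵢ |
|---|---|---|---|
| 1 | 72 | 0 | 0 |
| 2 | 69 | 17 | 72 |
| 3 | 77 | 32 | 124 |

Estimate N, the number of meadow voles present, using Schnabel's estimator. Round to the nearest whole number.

Σ MᵢCᵢ = 0·72 + 72·69 + 124·77 = 0 + 4968 + 9548 = 14516
Σ Rᵢ = 0 + 17 + 32 = 49
N̂ = 14516 / 49 ≈ 296.2 → 296

N ≈ 296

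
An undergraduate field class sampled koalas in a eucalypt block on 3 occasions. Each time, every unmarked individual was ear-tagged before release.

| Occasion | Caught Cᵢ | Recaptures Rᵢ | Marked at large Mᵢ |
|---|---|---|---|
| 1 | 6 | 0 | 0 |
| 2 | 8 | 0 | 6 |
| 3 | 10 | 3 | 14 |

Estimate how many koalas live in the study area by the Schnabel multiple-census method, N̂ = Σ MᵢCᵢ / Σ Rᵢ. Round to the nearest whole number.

Σ MᵢCᵢ = 0·6 + 6·8 + 14·10 = 0 + 48 + 140 = 188
Σ Rᵢ = 0 + 0 + 3 = 3
N̂ = 188 / 3 ≈ 62.7 → 63

N ≈ 63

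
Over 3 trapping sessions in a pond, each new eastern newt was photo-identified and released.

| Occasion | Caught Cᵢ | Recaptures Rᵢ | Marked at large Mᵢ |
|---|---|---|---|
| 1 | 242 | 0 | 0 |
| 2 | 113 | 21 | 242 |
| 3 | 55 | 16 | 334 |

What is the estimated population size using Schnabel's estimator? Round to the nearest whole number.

Σ MᵢCᵢ = 0·242 + 242·113 + 334·55 = 0 + 27346 + 18370 = 45716
Σ Rᵢ = 0 + 21 + 16 = 37
N̂ = 45716 / 37 ≈ 1235.6 → 1236

N ≈ 1236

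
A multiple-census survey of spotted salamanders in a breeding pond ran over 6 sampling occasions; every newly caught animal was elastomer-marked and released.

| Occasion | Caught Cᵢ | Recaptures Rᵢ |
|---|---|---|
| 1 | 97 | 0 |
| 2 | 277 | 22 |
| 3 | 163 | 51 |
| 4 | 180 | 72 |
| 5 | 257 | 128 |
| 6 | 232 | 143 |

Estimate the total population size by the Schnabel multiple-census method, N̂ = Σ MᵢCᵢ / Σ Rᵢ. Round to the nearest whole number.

Marked at large before each occasion: Mᵢ = Σⱼ<ᵢ (Cⱼ − Rⱼ) → M1=0, M2=97, M3=352, M4=464, M5=572, M6=701
Σ MᵢCᵢ = 0·97 + 97·277 + 352·163 + 464·180 + 572·257 + 701·232 = 0 + 26869 + 57376 + 83520 + 147004 + 162632 = 477401
Σ Rᵢ = 0 + 22 + 51 + 72 + 128 + 143 = 416
N̂ = 477401 / 416 ≈ 1147.6 → 1148

N ≈ 1148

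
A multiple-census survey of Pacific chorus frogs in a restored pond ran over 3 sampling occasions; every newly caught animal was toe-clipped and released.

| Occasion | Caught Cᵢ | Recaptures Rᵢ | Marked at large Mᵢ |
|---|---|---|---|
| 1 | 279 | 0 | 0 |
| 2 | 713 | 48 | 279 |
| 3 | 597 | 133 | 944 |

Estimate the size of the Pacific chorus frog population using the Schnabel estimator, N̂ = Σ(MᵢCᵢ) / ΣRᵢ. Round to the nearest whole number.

N ≈ 4213

Σ MᵢCᵢ = 0·279 + 279·713 + 944·597 = 0 + 198927 + 563568 = 762495
Σ Rᵢ = 0 + 48 + 133 = 181
N̂ = 762495 / 181 ≈ 4212.7 → 4213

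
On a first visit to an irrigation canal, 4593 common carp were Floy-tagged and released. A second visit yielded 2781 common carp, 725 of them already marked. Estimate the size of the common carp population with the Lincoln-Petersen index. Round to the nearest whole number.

N ≈ 17,618

N = (4593 × 2781) / 725 = 12773133 / 725 ≈ 17618.1 → 17618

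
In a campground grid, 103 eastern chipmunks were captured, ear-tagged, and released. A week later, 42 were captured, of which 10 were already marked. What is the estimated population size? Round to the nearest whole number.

The marked fraction in the recapture sample should equal the marked fraction in the population: 10/42 = 103/N.
N = (103 × 42) / 10 = 4326 / 10 ≈ 432.6 → 433

N ≈ 433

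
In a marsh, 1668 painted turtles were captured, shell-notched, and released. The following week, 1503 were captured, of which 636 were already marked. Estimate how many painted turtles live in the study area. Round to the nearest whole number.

N ≈ 3942

The marked fraction in the recapture sample should equal the marked fraction in the population: 636/1503 = 1668/N.
N = (1668 × 1503) / 636 = 2507004 / 636 ≈ 3941.8 → 3942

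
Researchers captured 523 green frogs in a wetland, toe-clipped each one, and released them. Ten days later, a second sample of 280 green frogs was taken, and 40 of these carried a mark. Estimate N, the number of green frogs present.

N = (523 × 280) / 40 = 146440 / 40 = 3661

N = 3661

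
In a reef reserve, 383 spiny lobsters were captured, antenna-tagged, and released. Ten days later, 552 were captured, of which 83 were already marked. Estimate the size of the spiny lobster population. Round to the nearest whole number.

Lincoln-Petersen assumes M/N = R/C, so N = M·C / R.
N = (383 × 552) / 83 = 211416 / 83 ≈ 2547.2 → 2547

N ≈ 2547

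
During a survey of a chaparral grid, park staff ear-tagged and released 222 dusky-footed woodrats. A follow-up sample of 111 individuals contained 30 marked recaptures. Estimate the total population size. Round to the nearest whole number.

Lincoln-Petersen assumes M/N = R/C, so N = M·C / R.
N = (222 × 111) / 30 = 24642 / 30 ≈ 821.4 → 821

N ≈ 821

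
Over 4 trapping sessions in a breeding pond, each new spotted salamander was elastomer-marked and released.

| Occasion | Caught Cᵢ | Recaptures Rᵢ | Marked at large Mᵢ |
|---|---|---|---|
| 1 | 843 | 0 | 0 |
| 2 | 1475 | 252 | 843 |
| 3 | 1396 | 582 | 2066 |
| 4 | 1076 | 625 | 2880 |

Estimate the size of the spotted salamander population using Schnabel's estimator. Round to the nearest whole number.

Σ MᵢCᵢ = 0·843 + 843·1475 + 2066·1396 + 2880·1076 = 0 + 1243425 + 2884136 + 3098880 = 7226441
Σ Rᵢ = 0 + 252 + 582 + 625 = 1459
N̂ = 7226441 / 1459 ≈ 4953.0 → 4953

N ≈ 4953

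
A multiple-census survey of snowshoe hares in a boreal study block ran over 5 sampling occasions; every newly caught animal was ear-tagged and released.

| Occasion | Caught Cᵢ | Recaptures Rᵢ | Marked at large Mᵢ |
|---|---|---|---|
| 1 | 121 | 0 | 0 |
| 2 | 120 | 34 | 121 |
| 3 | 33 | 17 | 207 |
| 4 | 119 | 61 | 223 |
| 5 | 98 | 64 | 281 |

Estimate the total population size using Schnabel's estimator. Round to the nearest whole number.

N ≈ 429

Σ MᵢCᵢ = 0·121 + 121·120 + 207·33 + 223·119 + 281·98 = 0 + 14520 + 6831 + 26537 + 27538 = 75426
Σ Rᵢ = 0 + 34 + 17 + 61 + 64 = 176
N̂ = 75426 / 176 ≈ 428.6 → 429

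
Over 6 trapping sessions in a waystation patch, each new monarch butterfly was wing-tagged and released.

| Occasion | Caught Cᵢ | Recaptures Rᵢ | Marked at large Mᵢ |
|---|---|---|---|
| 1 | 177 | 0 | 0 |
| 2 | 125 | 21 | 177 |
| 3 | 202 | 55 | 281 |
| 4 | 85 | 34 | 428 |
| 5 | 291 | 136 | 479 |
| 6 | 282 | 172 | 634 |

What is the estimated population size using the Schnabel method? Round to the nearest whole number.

N ≈ 1037

Σ MᵢCᵢ = 0·177 + 177·125 + 281·202 + 428·85 + 479·291 + 634·282 = 0 + 22125 + 56762 + 36380 + 139389 + 178788 = 433444
Σ Rᵢ = 0 + 21 + 55 + 34 + 136 + 172 = 418
N̂ = 433444 / 418 ≈ 1036.9 → 1037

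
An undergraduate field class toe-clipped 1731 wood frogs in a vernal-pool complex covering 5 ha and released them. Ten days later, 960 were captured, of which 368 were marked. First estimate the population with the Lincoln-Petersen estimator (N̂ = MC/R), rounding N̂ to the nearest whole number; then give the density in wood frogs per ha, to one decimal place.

N̂ = 1731·960/368 = 1661760/368 ≈ 4515.7 → 4516
Density = N̂ / area = 4516 / 5 ≈ 903.20 → 903.2 per ha

density ≈ 903.2 wood frogs per ha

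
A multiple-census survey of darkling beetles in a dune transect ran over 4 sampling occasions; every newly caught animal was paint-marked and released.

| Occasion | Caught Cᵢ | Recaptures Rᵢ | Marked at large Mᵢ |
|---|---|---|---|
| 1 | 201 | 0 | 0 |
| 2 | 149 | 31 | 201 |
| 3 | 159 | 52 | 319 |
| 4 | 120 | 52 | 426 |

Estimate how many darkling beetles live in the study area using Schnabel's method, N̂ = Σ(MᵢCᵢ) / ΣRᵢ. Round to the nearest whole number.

Σ MᵢCᵢ = 0·201 + 201·149 + 319·159 + 426·120 = 0 + 29949 + 50721 + 51120 = 131790
Σ Rᵢ = 0 + 31 + 52 + 52 = 135
N̂ = 131790 / 135 ≈ 976.2 → 976

N ≈ 976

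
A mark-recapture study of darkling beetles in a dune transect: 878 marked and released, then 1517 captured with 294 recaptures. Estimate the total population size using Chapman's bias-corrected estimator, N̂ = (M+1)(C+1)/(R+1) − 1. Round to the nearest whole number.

N ≈ 4522

N̂ = (878+1)(1517+1)/(294+1) − 1 = 879·1518/295 − 1
= 1334322/295 − 1 ≈ 4523.1 − 1 ≈ 4522.1 → 4522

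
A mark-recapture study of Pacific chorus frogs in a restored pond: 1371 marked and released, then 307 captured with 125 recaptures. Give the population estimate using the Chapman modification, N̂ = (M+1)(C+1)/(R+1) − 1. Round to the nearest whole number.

N ≈ 3353

N̂ = (1371+1)(307+1)/(125+1) − 1 = 1372·308/126 − 1
= 422576/126 − 1 ≈ 3353.8 − 1 ≈ 3352.8 → 3353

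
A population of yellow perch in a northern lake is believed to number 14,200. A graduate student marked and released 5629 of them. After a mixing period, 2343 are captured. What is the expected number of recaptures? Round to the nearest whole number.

Expected recaptures E[R] = M·C / N.
E[R] = 5629 × 2343 / 14200 = 13188747 / 14200 ≈ 928.8 → 929

expected recaptures ≈ 929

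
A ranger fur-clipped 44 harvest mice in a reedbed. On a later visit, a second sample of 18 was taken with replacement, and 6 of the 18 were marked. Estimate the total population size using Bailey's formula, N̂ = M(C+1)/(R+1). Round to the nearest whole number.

N ≈ 119

N̂ = 44·(18+1)/(6+1) = 44·19/7 = 836/7 ≈ 119.4 → 119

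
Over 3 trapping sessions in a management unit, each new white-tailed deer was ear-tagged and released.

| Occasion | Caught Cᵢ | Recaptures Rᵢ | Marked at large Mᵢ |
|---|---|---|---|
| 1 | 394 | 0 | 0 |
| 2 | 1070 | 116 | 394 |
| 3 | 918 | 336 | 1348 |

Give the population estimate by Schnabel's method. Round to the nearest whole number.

Σ MᵢCᵢ = 0·394 + 394·1070 + 1348·918 = 0 + 421580 + 1237464 = 1659044
Σ Rᵢ = 0 + 116 + 336 = 452
N̂ = 1659044 / 452 ≈ 3670.45 → 3670

N ≈ 3670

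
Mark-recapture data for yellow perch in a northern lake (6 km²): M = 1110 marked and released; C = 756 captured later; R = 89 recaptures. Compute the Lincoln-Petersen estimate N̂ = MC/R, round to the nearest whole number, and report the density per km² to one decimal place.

N̂ = 1110·756/89 = 839160/89 ≈ 9428.8 → 9429
Density = N̂ / area = 9429 / 6 ≈ 1571.50 → 1571.5 per km²

density ≈ 1571.5 yellow perch per km²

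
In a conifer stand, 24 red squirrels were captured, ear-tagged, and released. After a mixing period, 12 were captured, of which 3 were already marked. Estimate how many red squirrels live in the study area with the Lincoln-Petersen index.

If marked individuals mix randomly, R/C ≈ M/N, giving N ≈ M·C/R.
N = (24 × 12) / 3 = 288 / 3 = 96

N = 96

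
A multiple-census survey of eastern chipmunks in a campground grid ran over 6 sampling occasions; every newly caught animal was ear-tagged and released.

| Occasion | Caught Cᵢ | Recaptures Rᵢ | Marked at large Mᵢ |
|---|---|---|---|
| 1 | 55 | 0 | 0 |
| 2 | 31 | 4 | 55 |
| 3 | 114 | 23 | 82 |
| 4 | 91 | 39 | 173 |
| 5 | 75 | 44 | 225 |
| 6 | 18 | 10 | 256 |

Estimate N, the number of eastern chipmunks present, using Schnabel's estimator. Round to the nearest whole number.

Σ MᵢCᵢ = 0·55 + 55·31 + 82·114 + 173·91 + 225·75 + 256·18 = 0 + 1705 + 9348 + 15743 + 16875 + 4608 = 48279
Σ Rᵢ = 0 + 4 + 23 + 39 + 44 + 10 = 120
N̂ = 48279 / 120 ≈ 402.3 → 402

N ≈ 402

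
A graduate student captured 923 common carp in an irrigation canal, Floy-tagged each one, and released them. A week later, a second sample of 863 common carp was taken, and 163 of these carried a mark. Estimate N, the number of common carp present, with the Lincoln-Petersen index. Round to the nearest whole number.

N ≈ 4887

N = (923 × 863) / 163 = 796549 / 163 ≈ 4886.8 → 4887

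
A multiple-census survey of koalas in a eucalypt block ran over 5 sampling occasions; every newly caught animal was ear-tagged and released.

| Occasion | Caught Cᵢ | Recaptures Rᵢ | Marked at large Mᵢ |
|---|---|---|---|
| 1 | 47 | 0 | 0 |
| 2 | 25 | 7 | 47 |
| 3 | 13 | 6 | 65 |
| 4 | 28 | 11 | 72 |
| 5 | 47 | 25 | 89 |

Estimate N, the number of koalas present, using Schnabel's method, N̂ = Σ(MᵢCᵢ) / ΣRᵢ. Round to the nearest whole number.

N ≈ 168

Σ MᵢCᵢ = 0·47 + 47·25 + 65·13 + 72·28 + 89·47 = 0 + 1175 + 845 + 2016 + 4183 = 8219
Σ Rᵢ = 0 + 7 + 6 + 11 + 25 = 49
N̂ = 8219 / 49 ≈ 167.7 → 168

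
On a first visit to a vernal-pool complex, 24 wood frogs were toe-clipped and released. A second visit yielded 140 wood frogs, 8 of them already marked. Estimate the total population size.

N = (24 × 140) / 8 = 3360 / 8 = 420

N = 420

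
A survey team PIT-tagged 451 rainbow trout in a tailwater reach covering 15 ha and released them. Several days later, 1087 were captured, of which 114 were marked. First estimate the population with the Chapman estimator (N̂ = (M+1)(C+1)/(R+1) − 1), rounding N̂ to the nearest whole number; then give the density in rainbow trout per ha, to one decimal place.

N̂ = 452·1088/115 − 1 = 491776/115 − 1 ≈ 4275.3 → 4275
Density = N̂ / area = 4275 / 15 = 285.0 per ha

density ≈ 285.0 rainbow trout per ha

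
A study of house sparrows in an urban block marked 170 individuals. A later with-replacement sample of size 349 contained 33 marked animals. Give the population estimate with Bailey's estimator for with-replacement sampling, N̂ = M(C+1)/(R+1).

N̂ = 170·(349+1)/(33+1) = 170·350/34 = 59500/34 = 1750

N = 1750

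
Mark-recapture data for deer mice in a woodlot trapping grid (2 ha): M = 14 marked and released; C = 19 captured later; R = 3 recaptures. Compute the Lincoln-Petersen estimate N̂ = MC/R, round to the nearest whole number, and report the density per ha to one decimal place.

density ≈ 44.5 deer mice per ha

N̂ = 14·19/3 = 266/3 ≈ 88.7 → 89
Density = N̂ / area = 89 / 2 ≈ 44.50 → 44.5 per ha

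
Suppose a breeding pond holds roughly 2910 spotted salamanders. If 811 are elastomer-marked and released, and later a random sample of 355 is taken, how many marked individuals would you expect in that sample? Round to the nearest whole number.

Expected recaptures E[R] = M·C / N.
E[R] = 811 × 355 / 2910 = 287905 / 2910 ≈ 98.9 → 99

expected recaptures ≈ 99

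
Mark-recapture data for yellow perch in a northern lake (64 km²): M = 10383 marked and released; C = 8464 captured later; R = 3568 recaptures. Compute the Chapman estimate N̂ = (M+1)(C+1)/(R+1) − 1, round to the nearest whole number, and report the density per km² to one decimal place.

N̂ = 10384·8465/3569 − 1 = 87900560/3569 − 1 ≈ 24627.9 → 24628
Density = N̂ / area = 24628 / 64 ≈ 384.81 → 384.8 per km²

density ≈ 384.8 yellow perch per km²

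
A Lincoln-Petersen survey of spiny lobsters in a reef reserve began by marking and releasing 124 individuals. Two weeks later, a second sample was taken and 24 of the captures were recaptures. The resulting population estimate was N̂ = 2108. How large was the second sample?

C = 408

From N = M·C/R: C = N·R / M = 2108·24 / 124 = 50592 / 124 = 408.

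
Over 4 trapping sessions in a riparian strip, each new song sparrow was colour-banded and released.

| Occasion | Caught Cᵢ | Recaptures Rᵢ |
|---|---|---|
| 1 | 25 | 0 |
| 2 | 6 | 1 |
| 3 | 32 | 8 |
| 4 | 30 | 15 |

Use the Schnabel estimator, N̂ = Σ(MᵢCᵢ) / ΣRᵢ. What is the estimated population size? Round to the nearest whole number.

N ≈ 114

Marked at large before each occasion: Mᵢ = Σⱼ<ᵢ (Cⱼ − Rⱼ) → M1=0, M2=25, M3=30, M4=54
Σ MᵢCᵢ = 0·25 + 25·6 + 30·32 + 54·30 = 0 + 150 + 960 + 1620 = 2730
Σ Rᵢ = 0 + 1 + 8 + 15 = 24
N̂ = 2730 / 24 ≈ 113.8 → 114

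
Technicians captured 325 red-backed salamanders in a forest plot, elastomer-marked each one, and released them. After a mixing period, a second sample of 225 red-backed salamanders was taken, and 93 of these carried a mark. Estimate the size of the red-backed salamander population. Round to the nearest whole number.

If marked individuals mix randomly, R/C ≈ M/N, giving N ≈ M·C/R.
N = (325 × 225) / 93 = 73125 / 93 ≈ 786.3 → 786

N ≈ 786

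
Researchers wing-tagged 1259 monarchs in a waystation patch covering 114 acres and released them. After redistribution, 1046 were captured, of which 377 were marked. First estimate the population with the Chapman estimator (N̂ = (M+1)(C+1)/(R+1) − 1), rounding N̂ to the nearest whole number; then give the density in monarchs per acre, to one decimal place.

N̂ = 1260·1047/378 − 1 = 1319220/378 − 1 = 3489
Density = N̂ / area = 3489 / 114 ≈ 30.61 → 30.6 per acre

density ≈ 30.6 monarchs per acre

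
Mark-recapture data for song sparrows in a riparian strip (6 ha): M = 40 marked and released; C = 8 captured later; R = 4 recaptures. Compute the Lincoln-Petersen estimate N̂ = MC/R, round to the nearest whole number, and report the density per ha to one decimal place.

density ≈ 13.3 song sparrows per ha

N̂ = 40·8/4 = 320/4 = 80
Density = N̂ / area = 80 / 6 ≈ 13.33 → 13.3 per ha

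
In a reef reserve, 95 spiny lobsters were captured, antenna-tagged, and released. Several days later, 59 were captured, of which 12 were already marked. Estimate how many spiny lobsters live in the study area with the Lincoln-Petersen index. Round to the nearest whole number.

N ≈ 467

Lincoln-Petersen assumes M/N = R/C, so N = M·C / R.
N = (95 × 59) / 12 = 5605 / 12 ≈ 467.1 → 467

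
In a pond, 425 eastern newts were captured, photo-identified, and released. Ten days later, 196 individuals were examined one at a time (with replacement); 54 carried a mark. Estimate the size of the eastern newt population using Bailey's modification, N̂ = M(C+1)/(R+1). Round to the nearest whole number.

N ≈ 1522

N̂ = 425·(196+1)/(54+1) = 425·197/55 = 83725/55 ≈ 1522.3 → 1522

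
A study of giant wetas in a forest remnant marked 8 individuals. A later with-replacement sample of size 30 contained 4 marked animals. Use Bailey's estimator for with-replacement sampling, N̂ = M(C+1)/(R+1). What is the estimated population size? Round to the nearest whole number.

N ≈ 50

N̂ = 8·(30+1)/(4+1) = 8·31/5 = 248/5 ≈ 49.6 → 50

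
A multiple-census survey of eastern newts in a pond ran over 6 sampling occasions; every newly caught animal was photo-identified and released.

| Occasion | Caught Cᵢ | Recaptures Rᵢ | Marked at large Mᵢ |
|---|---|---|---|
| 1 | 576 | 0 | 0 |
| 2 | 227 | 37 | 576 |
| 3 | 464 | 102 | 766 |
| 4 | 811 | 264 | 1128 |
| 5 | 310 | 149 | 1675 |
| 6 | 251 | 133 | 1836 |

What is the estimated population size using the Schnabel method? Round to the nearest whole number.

N ≈ 3476

Σ MᵢCᵢ = 0·576 + 576·227 + 766·464 + 1128·811 + 1675·310 + 1836·251 = 0 + 130752 + 355424 + 914808 + 519250 + 460836 = 2381070
Σ Rᵢ = 0 + 37 + 102 + 264 + 149 + 133 = 685
N̂ = 2381070 / 685 ≈ 3476.0 → 3476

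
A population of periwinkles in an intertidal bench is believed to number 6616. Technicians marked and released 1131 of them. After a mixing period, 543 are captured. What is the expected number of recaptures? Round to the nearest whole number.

expected recaptures ≈ 93

The marked fraction of the population is 1131/6616, so in a sample of 543 expect C·(M/N) marked.
E[R] = 1131 × 543 / 6616 = 614133 / 6616 ≈ 92.8 → 93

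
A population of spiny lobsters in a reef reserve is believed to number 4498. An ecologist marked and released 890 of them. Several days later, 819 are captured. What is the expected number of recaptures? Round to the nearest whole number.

expected recaptures ≈ 162

The marked fraction of the population is 890/4498, so in a sample of 819 expect C·(M/N) marked.
E[R] = 890 × 819 / 4498 = 728910 / 4498 ≈ 162.1 → 162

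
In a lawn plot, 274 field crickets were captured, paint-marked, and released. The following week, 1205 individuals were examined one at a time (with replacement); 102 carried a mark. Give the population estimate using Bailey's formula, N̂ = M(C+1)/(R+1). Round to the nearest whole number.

N̂ = 274·(1205+1)/(102+1) = 274·1206/103 = 330444/103 ≈ 3208.2 → 3208

N ≈ 3208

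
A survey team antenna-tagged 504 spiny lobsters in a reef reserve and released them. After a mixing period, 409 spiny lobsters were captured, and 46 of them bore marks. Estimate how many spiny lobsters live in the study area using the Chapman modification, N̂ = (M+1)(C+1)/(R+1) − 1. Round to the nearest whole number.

N ≈ 4404

N̂ = (504+1)(409+1)/(46+1) − 1 = 505·410/47 − 1
= 207050/47 − 1 ≈ 4405.3 − 1 ≈ 4404.3 → 4404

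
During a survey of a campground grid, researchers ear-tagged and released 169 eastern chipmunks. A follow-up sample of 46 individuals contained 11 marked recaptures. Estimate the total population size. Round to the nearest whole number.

N = (169 × 46) / 11 = 7774 / 11 ≈ 706.7 → 707

N ≈ 707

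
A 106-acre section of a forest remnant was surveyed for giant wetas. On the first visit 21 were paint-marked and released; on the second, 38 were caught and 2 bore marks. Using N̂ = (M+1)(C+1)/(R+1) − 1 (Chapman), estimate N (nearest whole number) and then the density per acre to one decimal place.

N̂ = 22·39/3 − 1 = 858/3 − 1 = 285
Density = N̂ / area = 285 / 106 ≈ 2.69 → 2.7 per acre

density ≈ 2.7 giant wetas per acre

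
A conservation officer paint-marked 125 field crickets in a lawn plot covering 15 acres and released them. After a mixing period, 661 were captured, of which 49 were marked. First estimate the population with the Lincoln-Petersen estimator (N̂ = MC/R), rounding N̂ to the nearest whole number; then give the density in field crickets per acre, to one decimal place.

N̂ = 125·661/49 = 82625/49 ≈ 1686.2 → 1686
Density = N̂ / area = 1686 / 15 ≈ 112.40 → 112.4 per acre

density ≈ 112.4 field crickets per acre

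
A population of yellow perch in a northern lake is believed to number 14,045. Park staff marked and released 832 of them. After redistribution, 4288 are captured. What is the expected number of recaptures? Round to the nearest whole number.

expected recaptures ≈ 254

The marked fraction of the population is 832/14045, so in a sample of 4288 expect C·(M/N) marked.
E[R] = 832 × 4288 / 14045 = 3567616 / 14045 ≈ 254.0 → 254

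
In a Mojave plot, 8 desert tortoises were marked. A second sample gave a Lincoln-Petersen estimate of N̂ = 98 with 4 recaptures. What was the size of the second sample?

From N = M·C/R: C = N·R / M = 98·4 / 8 = 392 / 8 = 49.

C = 49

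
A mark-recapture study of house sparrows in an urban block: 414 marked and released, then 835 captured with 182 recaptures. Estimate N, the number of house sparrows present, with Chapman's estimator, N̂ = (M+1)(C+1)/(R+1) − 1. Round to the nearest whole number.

N̂ = (414+1)(835+1)/(182+1) − 1 = 415·836/183 − 1
= 346940/183 − 1 ≈ 1895.8 − 1 ≈ 1894.8 → 1895

N ≈ 1895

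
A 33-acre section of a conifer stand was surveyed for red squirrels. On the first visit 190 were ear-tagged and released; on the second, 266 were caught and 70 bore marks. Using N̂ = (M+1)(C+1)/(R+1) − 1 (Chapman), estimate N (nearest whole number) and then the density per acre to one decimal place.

N̂ = 191·267/71 − 1 = 50997/71 − 1 ≈ 717.3 → 717
Density = N̂ / area = 717 / 33 ≈ 21.73 → 21.7 per acre

density ≈ 21.7 red squirrels per acre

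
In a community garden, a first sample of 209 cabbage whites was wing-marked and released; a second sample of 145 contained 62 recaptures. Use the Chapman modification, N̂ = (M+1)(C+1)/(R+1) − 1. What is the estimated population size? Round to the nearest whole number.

N ≈ 486

N̂ = (209+1)(145+1)/(62+1) − 1 = 210·146/63 − 1
= 30660/63 − 1 ≈ 486.7 − 1 ≈ 485.7 → 486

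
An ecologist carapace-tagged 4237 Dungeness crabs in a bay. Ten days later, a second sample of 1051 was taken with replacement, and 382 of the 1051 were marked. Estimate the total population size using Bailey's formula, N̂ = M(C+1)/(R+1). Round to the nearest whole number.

N ≈ 11,638

N̂ = 4237·(1051+1)/(382+1) = 4237·1052/383 = 4457324/383 ≈ 11637.9 → 11638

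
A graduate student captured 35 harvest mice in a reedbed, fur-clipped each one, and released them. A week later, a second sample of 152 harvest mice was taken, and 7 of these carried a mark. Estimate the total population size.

If marked individuals mix randomly, R/C ≈ M/N, giving N ≈ M·C/R.
N = (35 × 152) / 7 = 5320 / 7 = 760

N = 760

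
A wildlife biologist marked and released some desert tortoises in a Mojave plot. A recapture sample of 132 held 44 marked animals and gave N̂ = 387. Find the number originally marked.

M = 129

From N = M·C/R: M = N·R / C = 387·44 / 132 = 17028 / 132 = 129.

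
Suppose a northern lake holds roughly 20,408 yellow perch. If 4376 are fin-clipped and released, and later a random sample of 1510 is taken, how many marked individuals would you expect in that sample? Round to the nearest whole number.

expected recaptures ≈ 324

Expected recaptures E[R] = M·C / N.
E[R] = 4376 × 1510 / 20408 = 6607760 / 20408 ≈ 323.8 → 324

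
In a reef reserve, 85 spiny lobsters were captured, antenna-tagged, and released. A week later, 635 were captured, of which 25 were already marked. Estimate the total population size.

If marked individuals mix randomly, R/C ≈ M/N, giving N ≈ M·C/R.
N = (85 × 635) / 25 = 53975 / 25 = 2159

N = 2159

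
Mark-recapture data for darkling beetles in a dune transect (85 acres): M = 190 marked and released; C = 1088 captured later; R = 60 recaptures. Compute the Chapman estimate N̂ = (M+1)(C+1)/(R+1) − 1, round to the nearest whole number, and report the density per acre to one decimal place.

density ≈ 40.1 darkling beetles per acre

N̂ = 191·1089/61 − 1 = 207999/61 − 1 ≈ 3408.8 → 3409
Density = N̂ / area = 3409 / 85 ≈ 40.11 → 40.1 per acre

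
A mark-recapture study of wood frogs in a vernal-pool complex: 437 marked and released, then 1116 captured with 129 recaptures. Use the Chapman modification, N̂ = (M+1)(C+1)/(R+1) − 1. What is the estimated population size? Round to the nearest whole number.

N ≈ 3762

N̂ = (437+1)(1116+1)/(129+1) − 1 = 438·1117/130 − 1
= 489246/130 − 1 ≈ 3763.4 − 1 ≈ 3762.4 → 3762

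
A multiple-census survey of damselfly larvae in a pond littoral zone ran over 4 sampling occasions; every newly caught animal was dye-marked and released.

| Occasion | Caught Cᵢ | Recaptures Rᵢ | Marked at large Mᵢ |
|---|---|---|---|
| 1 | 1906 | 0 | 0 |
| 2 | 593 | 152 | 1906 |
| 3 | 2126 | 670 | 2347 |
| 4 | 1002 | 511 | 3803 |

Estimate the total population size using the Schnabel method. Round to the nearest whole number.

Σ MᵢCᵢ = 0·1906 + 1906·593 + 2347·2126 + 3803·1002 = 0 + 1130258 + 4989722 + 3810606 = 9930586
Σ Rᵢ = 0 + 152 + 670 + 511 = 1333
N̂ = 9930586 / 1333 ≈ 7449.8 → 7450

N ≈ 7450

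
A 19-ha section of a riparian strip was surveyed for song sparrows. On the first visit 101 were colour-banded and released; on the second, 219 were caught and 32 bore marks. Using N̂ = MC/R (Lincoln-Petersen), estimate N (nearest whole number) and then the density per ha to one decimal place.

density ≈ 36.4 song sparrows per ha

N̂ = 101·219/32 = 22119/32 ≈ 691.2 → 691
Density = N̂ / area = 691 / 19 ≈ 36.37 → 36.4 per ha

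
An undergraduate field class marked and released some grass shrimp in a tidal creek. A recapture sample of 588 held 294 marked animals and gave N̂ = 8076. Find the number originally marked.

From N = M·C/R: M = N·R / C = 8076·294 / 588 = 2374344 / 588 = 4038.

M = 4038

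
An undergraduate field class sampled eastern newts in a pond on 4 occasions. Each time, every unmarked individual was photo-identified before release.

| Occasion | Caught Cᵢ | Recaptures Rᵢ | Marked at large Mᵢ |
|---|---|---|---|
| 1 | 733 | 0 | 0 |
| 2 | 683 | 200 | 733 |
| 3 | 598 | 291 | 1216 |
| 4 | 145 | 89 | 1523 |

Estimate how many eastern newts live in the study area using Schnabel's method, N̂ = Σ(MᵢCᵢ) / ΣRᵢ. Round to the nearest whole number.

Σ MᵢCᵢ = 0·733 + 733·683 + 1216·598 + 1523·145 = 0 + 500639 + 727168 + 220835 = 1448642
Σ Rᵢ = 0 + 200 + 291 + 89 = 580
N̂ = 1448642 / 580 ≈ 2497.7 → 2498

N ≈ 2498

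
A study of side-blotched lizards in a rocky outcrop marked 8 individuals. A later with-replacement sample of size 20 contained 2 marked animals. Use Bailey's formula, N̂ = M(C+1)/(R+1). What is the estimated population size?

N̂ = 8·(20+1)/(2+1) = 8·21/3 = 168/3 = 56

N = 56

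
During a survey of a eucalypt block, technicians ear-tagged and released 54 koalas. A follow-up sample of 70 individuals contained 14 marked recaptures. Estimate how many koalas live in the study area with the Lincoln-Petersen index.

N = (54 × 70) / 14 = 3780 / 14 = 270

N = 270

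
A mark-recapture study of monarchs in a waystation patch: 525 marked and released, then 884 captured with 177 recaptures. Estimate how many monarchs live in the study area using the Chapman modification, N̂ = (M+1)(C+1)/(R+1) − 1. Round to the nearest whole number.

N ≈ 2614

N̂ = (525+1)(884+1)/(177+1) − 1 = 526·885/178 − 1
= 465510/178 − 1 ≈ 2615.2 − 1 ≈ 2614.2 → 2614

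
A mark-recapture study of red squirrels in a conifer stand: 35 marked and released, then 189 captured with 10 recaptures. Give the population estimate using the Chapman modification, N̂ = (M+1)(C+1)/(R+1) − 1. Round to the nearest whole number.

N ≈ 621

N̂ = (35+1)(189+1)/(10+1) − 1 = 36·190/11 − 1
= 6840/11 − 1 ≈ 621.8 − 1 ≈ 620.8 → 621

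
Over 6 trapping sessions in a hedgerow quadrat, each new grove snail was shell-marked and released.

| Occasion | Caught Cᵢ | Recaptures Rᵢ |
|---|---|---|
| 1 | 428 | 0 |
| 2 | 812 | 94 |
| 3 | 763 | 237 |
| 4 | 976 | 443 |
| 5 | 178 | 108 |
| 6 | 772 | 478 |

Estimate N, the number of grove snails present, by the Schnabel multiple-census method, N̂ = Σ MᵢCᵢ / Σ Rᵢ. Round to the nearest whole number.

Marked at large before each occasion: Mᵢ = Σⱼ<ᵢ (Cⱼ − Rⱼ) → M1=0, M2=428, M3=1146, M4=1672, M5=2205, M6=2275
Σ MᵢCᵢ = 0·428 + 428·812 + 1146·763 + 1672·976 + 2205·178 + 2275·772 = 0 + 347536 + 874398 + 1631872 + 392490 + 1756300 = 5002596
Σ Rᵢ = 0 + 94 + 237 + 443 + 108 + 478 = 1360
N̂ = 5002596 / 1360 ≈ 3678.4 → 3678

N ≈ 3678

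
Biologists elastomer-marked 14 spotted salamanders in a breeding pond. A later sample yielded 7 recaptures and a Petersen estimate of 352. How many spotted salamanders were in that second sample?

C = 176

From N = M·C/R: C = N·R / M = 352·7 / 14 = 2464 / 14 = 176.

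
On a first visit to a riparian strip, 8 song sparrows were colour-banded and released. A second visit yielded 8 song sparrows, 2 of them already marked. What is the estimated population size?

N = 32

If marked individuals mix randomly, R/C ≈ M/N, giving N ≈ M·C/R.
N = (8 × 8) / 2 = 64 / 2 = 32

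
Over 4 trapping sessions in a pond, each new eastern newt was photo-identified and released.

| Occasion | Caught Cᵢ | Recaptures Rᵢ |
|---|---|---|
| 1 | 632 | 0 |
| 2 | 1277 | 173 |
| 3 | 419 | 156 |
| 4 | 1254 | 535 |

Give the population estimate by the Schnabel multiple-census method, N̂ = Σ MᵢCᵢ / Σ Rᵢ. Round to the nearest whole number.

N ≈ 4677

Marked at large before each occasion: Mᵢ = Σⱼ<ᵢ (Cⱼ − Rⱼ) → M1=0, M2=632, M3=1736, M4=1999
Σ MᵢCᵢ = 0·632 + 632·1277 + 1736·419 + 1999·1254 = 0 + 807064 + 727384 + 2506746 = 4041194
Σ Rᵢ = 0 + 173 + 156 + 535 = 864
N̂ = 4041194 / 864 ≈ 4677.3 → 4677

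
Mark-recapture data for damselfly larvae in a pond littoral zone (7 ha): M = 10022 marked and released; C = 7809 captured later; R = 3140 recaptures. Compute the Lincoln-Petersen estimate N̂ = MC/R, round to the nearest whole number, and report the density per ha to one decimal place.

N̂ = 10022·7809/3140 = 78261798/3140 ≈ 24924.1 → 24924
Density = N̂ / area = 24924 / 7 ≈ 3560.57 → 3560.6 per ha

density ≈ 3560.6 damselfly larvae per ha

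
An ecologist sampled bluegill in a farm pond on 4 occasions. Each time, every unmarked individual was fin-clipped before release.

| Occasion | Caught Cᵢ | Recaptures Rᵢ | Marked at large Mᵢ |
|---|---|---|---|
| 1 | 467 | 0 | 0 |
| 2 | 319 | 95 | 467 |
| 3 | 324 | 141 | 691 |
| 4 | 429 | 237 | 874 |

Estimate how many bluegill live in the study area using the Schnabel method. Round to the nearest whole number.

N ≈ 1581

Σ MᵢCᵢ = 0·467 + 467·319 + 691·324 + 874·429 = 0 + 148973 + 223884 + 374946 = 747803
Σ Rᵢ = 0 + 95 + 141 + 237 = 473
N̂ = 747803 / 473 ≈ 1581.0 → 1581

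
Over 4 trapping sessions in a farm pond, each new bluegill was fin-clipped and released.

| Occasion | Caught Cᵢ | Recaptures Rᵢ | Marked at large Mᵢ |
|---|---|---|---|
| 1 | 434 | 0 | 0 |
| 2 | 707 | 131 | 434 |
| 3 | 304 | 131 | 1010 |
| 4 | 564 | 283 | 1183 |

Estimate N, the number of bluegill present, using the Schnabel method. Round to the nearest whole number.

Σ MᵢCᵢ = 0·434 + 434·707 + 1010·304 + 1183·564 = 0 + 306838 + 307040 + 667212 = 1281090
Σ Rᵢ = 0 + 131 + 131 + 283 = 545
N̂ = 1281090 / 545 ≈ 2350.6 → 2351

N ≈ 2351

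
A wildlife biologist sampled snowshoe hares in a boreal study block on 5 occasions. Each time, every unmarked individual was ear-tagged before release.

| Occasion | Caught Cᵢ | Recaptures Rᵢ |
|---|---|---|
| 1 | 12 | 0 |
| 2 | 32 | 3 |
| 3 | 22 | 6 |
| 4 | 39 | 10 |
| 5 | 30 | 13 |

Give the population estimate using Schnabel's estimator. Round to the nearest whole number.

N ≈ 190

Marked at large before each occasion: Mᵢ = Σⱼ<ᵢ (Cⱼ − Rⱼ) → M1=0, M2=12, M3=41, M4=57, M5=86
Σ MᵢCᵢ = 0·12 + 12·32 + 41·22 + 57·39 + 86·30 = 0 + 384 + 902 + 2223 + 2580 = 6089
Σ Rᵢ = 0 + 3 + 6 + 10 + 13 = 32
N̂ = 6089 / 32 ≈ 190.3 → 190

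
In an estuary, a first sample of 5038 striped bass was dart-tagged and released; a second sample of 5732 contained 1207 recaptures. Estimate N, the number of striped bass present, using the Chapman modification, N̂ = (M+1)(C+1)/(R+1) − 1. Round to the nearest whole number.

N ≈ 23,913

N̂ = (5038+1)(5732+1)/(1207+1) − 1 = 5039·5733/1208 − 1
= 28888587/1208 − 1 ≈ 23914.4 − 1 ≈ 23913.4 → 23913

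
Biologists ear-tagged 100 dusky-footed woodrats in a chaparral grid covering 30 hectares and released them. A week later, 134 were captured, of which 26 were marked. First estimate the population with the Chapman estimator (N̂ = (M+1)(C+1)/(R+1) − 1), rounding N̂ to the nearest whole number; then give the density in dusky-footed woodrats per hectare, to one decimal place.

N̂ = 101·135/27 − 1 = 13635/27 − 1 = 504
Density = N̂ / area = 504 / 30 ≈ 16.80 → 16.8 per hectare

density ≈ 16.8 dusky-footed woodrats per hectare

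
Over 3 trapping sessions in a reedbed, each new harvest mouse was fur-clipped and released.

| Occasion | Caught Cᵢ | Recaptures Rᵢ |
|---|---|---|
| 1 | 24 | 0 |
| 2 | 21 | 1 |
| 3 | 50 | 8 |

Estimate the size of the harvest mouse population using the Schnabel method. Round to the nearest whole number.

N ≈ 300

Marked at large before each occasion: Mᵢ = Σⱼ<ᵢ (Cⱼ − Rⱼ) → M1=0, M2=24, M3=44
Σ MᵢCᵢ = 0·24 + 24·21 + 44·50 = 0 + 504 + 2200 = 2704
Σ Rᵢ = 0 + 1 + 8 = 9
N̂ = 2704 / 9 ≈ 300.4 → 300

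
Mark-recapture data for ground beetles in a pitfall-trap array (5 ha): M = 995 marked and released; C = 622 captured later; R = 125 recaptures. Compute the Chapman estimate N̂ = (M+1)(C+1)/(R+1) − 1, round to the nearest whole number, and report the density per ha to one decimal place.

N̂ = 996·623/126 − 1 = 620508/126 − 1 ≈ 4923.7 → 4924
Density = N̂ / area = 4924 / 5 ≈ 984.80 → 984.8 per ha

density ≈ 984.8 ground beetles per ha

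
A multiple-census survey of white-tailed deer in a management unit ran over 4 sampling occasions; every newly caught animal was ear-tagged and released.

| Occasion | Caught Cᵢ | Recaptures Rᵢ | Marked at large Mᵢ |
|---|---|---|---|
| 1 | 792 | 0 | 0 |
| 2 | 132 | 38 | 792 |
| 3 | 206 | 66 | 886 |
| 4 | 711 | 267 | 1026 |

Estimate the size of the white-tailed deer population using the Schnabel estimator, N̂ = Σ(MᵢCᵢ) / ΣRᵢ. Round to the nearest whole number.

Σ MᵢCᵢ = 0·792 + 792·132 + 886·206 + 1026·711 = 0 + 104544 + 182516 + 729486 = 1016546
Σ Rᵢ = 0 + 38 + 66 + 267 = 371
N̂ = 1016546 / 371 ≈ 2740.0 → 2740

N ≈ 2740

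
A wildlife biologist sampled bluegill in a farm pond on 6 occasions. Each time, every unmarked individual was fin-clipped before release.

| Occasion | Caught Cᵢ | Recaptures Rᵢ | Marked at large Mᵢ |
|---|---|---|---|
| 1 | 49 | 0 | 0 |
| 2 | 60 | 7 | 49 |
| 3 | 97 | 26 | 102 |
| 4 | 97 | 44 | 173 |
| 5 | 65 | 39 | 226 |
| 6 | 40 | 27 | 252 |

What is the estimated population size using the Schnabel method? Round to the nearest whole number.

N ≈ 380

Σ MᵢCᵢ = 0·49 + 49·60 + 102·97 + 173·97 + 226·65 + 252·40 = 0 + 2940 + 9894 + 16781 + 14690 + 10080 = 54385
Σ Rᵢ = 0 + 7 + 26 + 44 + 39 + 27 = 143
N̂ = 54385 / 143 ≈ 380.3 → 380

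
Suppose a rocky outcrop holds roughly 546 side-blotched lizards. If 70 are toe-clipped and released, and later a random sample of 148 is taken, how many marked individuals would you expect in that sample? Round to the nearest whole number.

expected recaptures ≈ 19

Expected recaptures E[R] = M·C / N.
E[R] = 70 × 148 / 546 = 10360 / 546 ≈ 19.0 → 19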